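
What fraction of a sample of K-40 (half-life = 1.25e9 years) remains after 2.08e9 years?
N/N₀ = (1/2)^(t/t½) = 0.3156 = 31.6%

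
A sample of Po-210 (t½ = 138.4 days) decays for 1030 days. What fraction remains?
N/N₀ = (1/2)^(t/t½) = 0.00575 = 0.575%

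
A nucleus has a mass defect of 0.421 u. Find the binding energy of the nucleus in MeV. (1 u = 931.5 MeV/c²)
B.E. = Δm × 931.5 = 392.2 MeV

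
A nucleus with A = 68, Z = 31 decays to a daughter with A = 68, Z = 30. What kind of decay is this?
ΔA = 0, ΔZ = -1 ⇒ beta-plus decay (β⁺) or electron capture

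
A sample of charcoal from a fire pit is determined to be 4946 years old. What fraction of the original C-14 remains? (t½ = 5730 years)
N/N₀ = (1/2)^(t/t½) = 0.5497 = 55%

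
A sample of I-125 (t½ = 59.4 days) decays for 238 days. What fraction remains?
N/N₀ = (1/2)^(t/t½) = 0.06221 = 6.22%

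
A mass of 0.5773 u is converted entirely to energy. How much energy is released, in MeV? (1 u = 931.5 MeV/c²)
E = mc² = 537.8 MeV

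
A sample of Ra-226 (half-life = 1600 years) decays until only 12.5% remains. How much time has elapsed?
t = t½ × log₂(N₀/N) = 4800 years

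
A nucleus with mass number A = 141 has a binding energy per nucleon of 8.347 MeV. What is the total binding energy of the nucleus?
B.E. = 8.347 × 141 = 1177 MeV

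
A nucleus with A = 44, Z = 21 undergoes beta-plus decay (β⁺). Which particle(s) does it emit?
β⁺: positron (e⁺) + neutrino (νₑ)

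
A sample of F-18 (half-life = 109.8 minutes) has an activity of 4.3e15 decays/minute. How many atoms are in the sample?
N = A/λ = 6.812e17 atoms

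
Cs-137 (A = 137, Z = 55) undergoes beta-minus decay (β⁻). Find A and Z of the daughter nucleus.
Daughter: A = 137, Z = 56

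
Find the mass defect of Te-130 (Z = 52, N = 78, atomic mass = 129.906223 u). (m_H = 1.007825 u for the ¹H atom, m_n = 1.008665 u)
Δm = Z·m_H + N·m_n − M = 1.177 u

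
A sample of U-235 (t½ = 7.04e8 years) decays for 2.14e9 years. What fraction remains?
N/N₀ = (1/2)^(t/t½) = 0.1216 = 12.2%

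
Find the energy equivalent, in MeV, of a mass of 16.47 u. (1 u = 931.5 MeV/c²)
E = mc² = 15340 MeV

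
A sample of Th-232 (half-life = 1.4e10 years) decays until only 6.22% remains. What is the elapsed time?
t = t½ × log₂(N₀/N) = 5.61e10 years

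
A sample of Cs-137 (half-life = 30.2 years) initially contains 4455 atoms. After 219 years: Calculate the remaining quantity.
N = N₀(1/2)^(t/t½) = 29.23 atoms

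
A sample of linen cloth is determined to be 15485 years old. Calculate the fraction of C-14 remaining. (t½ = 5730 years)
N/N₀ = (1/2)^(t/t½) = 0.1536 = 15.4%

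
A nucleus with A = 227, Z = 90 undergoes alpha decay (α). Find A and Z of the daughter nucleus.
Daughter: A = 223, Z = 88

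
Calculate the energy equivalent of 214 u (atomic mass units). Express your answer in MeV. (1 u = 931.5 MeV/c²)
E = mc² = 1.993e5 MeV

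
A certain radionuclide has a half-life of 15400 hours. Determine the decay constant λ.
λ = ln(2)/t½ = 4.501e-5 hour⁻¹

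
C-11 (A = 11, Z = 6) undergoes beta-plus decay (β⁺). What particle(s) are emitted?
β⁺: positron (e⁺) + neutrino (νₑ)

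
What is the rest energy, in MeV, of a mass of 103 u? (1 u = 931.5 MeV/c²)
E = mc² = 95940 MeV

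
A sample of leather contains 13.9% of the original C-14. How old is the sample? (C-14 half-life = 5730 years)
Age = t½ × log₂(1/ratio) = 16310 years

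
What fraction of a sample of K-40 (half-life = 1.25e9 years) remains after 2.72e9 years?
N/N₀ = (1/2)^(t/t½) = 0.2213 = 22.1%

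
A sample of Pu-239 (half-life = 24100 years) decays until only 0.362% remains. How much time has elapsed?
t = t½ × log₂(N₀/N) = 1.954e5 years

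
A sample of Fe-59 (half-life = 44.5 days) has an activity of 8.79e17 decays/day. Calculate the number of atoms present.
N = A/λ = 5.643e19 atoms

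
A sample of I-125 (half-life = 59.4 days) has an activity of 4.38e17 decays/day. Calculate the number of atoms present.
N = A/λ = 3.753e19 atoms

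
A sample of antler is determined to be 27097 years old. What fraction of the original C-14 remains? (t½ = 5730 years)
N/N₀ = (1/2)^(t/t½) = 0.03771 = 3.77%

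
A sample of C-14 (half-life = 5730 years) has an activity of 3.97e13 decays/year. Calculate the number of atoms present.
N = A/λ = 3.282e17 atoms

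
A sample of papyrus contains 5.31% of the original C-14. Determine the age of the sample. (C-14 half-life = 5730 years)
Age = t½ × log₂(1/ratio) = 24270 years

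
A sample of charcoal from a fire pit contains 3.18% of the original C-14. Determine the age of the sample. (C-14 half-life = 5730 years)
Age = t½ × log₂(1/ratio) = 28510 years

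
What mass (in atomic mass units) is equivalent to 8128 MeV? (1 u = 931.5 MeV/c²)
m = E/c² = 8.726 u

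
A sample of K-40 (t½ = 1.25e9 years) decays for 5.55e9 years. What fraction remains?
N/N₀ = (1/2)^(t/t½) = 0.04607 = 4.61%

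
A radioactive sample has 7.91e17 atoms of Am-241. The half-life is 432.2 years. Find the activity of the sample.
A = λN = 1.269e15 decays/year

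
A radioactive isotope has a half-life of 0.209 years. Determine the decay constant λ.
λ = ln(2)/t½ = 3.316 year⁻¹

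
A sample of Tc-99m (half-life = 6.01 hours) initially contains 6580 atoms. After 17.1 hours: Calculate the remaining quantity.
N = N₀(1/2)^(t/t½) = 915.6 atoms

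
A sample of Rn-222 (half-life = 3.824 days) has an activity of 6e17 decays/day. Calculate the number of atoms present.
N = A/λ = 3.31e18 atoms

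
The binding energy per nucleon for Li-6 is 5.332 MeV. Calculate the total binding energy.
B.E. = 5.332 × 6 = 31.99 MeV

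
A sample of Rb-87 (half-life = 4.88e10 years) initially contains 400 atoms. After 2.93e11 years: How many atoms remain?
N = N₀(1/2)^(t/t½) = 6.232 atoms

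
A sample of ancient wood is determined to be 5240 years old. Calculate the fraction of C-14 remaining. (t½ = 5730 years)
N/N₀ = (1/2)^(t/t½) = 0.5305 = 53.1%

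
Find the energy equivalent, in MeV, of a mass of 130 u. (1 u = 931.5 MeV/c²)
E = mc² = 1.211e5 MeV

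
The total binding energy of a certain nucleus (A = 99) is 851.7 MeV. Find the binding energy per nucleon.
B.E./A = 851.7/99 = 8.603 MeV/nucleon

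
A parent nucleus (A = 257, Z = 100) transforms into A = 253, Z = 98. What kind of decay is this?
ΔA = -4, ΔZ = -2 ⇒ alpha decay (α)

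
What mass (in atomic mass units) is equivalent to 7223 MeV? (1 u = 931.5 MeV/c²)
m = E/c² = 7.754 u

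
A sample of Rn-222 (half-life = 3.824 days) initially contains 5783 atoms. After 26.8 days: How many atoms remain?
N = N₀(1/2)^(t/t½) = 44.92 atoms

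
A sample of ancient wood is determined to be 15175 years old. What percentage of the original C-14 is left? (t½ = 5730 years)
N/N₀ = (1/2)^(t/t½) = 0.1595 = 16%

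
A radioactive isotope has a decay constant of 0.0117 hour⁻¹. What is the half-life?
t½ = ln(2)/λ = 59.24 hours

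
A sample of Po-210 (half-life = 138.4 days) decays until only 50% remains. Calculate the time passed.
t = t½ × log₂(N₀/N) = 138.4 days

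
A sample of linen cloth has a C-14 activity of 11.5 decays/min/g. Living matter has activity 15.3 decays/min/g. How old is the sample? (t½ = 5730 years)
Age = t½ × log₂(A₀/A) = 2360 years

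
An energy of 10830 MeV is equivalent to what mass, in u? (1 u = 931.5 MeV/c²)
m = E/c² = 11.63 u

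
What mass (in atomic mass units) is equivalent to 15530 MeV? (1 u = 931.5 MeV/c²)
m = E/c² = 16.67 u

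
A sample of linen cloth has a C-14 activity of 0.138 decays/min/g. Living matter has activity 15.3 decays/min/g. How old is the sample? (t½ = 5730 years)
Age = t½ × log₂(A₀/A) = 38920 years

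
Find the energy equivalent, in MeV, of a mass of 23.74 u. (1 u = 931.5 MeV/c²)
E = mc² = 22110 MeV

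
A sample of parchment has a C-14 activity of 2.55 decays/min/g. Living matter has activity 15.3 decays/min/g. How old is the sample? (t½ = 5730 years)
Age = t½ × log₂(A₀/A) = 14810 years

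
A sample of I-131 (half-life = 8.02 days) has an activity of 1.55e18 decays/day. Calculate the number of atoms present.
N = A/λ = 1.793e19 atoms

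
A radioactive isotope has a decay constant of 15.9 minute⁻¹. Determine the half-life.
t½ = ln(2)/λ = 0.04359 minutes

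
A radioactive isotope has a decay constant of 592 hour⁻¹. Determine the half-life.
t½ = ln(2)/λ = 0.001171 hours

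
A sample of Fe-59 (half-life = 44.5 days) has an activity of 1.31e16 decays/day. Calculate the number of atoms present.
N = A/λ = 8.41e17 atoms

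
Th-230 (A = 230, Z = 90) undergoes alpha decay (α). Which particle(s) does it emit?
α particle = ⁴₂He (2 protons + 2 neutrons)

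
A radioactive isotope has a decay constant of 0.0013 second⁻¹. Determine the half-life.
t½ = ln(2)/λ = 533.2 seconds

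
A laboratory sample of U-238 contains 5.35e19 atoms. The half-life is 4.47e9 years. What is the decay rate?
A = λN = 8.296e9 decays/year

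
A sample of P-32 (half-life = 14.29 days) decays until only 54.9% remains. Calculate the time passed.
t = t½ × log₂(N₀/N) = 12.36 days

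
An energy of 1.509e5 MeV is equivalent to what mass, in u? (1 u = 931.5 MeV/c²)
m = E/c² = 162 u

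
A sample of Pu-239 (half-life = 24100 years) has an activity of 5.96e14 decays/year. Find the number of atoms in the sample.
N = A/λ = 2.072e19 atoms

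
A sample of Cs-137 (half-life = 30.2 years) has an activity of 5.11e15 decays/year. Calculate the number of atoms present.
N = A/λ = 2.226e17 atoms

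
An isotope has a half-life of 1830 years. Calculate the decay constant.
λ = ln(2)/t½ = 3.788e-4 year⁻¹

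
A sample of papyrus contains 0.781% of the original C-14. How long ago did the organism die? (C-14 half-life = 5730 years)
Age = t½ × log₂(1/ratio) = 40110 years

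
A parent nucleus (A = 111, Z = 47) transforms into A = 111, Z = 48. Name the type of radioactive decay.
ΔA = 0, ΔZ = +1 ⇒ beta-minus decay (β⁻)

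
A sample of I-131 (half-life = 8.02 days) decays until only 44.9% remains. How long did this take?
t = t½ × log₂(N₀/N) = 9.265 days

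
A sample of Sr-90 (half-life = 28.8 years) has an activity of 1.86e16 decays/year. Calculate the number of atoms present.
N = A/λ = 7.728e17 atoms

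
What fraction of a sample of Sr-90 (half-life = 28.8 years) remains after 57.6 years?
N/N₀ = (1/2)^(t/t½) = 0.25 = 25%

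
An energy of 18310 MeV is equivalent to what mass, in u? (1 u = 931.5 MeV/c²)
m = E/c² = 19.66 u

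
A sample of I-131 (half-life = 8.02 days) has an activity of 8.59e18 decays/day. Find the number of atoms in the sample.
N = A/λ = 9.939e19 atoms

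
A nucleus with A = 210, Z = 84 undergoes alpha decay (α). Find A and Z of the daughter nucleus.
Daughter: A = 206, Z = 82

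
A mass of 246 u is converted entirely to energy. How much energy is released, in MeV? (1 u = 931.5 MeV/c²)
E = mc² = 2.291e5 MeV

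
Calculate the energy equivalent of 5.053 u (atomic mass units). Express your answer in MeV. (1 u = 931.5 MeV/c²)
E = mc² = 4707 MeV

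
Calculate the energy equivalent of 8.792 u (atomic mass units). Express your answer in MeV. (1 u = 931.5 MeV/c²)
E = mc² = 8190 MeV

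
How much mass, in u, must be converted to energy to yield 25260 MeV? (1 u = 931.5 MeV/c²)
m = E/c² = 27.12 u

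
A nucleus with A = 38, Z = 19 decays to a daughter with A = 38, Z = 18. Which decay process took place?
ΔA = 0, ΔZ = -1 ⇒ beta-plus decay (β⁺) or electron capture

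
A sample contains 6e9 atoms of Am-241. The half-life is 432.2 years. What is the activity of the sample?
A = λN = 9.623e6 decays/year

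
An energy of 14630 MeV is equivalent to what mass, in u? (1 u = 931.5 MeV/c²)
m = E/c² = 15.71 u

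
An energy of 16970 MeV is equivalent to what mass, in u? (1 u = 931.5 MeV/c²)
m = E/c² = 18.22 u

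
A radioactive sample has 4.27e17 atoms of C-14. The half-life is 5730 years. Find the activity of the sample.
A = λN = 5.165e13 decays/year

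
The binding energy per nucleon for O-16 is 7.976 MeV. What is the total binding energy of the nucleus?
B.E. = 7.976 × 16 = 127.6 MeV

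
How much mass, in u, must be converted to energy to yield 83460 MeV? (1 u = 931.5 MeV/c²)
m = E/c² = 89.6 u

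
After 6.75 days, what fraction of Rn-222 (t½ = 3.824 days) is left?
N/N₀ = (1/2)^(t/t½) = 0.2942 = 29.4%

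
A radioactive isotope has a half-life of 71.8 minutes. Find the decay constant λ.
λ = ln(2)/t½ = 0.009654 minute⁻¹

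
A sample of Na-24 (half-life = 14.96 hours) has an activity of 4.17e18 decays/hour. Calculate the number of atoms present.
N = A/λ = 9e19 atoms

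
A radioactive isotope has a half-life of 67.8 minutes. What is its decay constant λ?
λ = ln(2)/t½ = 0.01022 minute⁻¹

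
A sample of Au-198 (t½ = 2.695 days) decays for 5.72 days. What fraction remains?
N/N₀ = (1/2)^(t/t½) = 0.2297 = 23%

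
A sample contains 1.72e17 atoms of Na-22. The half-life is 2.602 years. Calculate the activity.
A = λN = 4.582e16 decays/year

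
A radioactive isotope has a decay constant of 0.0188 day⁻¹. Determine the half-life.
t½ = ln(2)/λ = 36.87 days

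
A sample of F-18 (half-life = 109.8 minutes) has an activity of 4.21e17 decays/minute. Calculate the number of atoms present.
N = A/λ = 6.669e19 atoms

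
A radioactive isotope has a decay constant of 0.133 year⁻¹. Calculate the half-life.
t½ = ln(2)/λ = 5.212 years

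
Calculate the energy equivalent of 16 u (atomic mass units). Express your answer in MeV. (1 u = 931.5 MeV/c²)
E = mc² = 14900 MeV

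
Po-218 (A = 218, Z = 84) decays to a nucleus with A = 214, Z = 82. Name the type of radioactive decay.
ΔA = -4, ΔZ = -2 ⇒ alpha decay (α)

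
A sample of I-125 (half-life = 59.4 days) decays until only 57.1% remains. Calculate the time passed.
t = t½ × log₂(N₀/N) = 48.02 days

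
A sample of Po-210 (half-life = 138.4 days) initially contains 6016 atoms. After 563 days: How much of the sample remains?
N = N₀(1/2)^(t/t½) = 358.7 atoms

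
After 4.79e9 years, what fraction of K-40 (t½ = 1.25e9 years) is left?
N/N₀ = (1/2)^(t/t½) = 0.07022 = 7.02%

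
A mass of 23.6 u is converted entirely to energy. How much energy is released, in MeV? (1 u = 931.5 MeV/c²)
E = mc² = 21980 MeV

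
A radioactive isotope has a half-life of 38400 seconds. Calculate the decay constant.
λ = ln(2)/t½ = 1.805e-5 second⁻¹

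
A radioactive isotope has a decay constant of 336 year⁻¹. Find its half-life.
t½ = ln(2)/λ = 0.002063 years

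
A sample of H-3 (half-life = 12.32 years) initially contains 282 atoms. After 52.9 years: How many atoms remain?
N = N₀(1/2)^(t/t½) = 14.38 atoms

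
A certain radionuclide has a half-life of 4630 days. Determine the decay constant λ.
λ = ln(2)/t½ = 1.497e-4 day⁻¹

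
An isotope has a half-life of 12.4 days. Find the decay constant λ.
λ = ln(2)/t½ = 0.0559 day⁻¹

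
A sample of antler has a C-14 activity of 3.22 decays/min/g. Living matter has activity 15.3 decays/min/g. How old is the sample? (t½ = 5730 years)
Age = t½ × log₂(A₀/A) = 12880 years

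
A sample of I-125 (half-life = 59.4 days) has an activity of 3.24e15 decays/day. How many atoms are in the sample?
N = A/λ = 2.777e17 atoms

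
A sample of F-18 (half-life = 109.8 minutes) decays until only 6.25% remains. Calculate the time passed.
t = t½ × log₂(N₀/N) = 439.2 minutes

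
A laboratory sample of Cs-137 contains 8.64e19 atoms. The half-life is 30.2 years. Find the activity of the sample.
A = λN = 1.983e18 decays/year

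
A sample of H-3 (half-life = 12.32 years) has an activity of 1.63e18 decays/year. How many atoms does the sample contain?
N = A/λ = 2.897e19 atoms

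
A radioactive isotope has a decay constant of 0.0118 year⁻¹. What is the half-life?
t½ = ln(2)/λ = 58.74 years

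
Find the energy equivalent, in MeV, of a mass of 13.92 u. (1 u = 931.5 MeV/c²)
E = mc² = 12970 MeV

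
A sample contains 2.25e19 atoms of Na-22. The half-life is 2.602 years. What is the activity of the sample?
A = λN = 5.994e18 decays/year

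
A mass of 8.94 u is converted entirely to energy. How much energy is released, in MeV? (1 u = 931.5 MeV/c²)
E = mc² = 8328 MeV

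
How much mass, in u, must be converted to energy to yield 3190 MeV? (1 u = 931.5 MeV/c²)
m = E/c² = 3.425 u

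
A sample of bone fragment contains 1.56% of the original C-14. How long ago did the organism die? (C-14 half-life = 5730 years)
Age = t½ × log₂(1/ratio) = 34390 years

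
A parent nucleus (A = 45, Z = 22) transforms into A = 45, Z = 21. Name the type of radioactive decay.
ΔA = 0, ΔZ = -1 ⇒ beta-plus decay (β⁺) or electron capture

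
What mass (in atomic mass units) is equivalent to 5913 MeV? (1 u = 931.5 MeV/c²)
m = E/c² = 6.348 u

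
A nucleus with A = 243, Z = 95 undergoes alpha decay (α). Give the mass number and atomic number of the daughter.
Daughter: A = 239, Z = 93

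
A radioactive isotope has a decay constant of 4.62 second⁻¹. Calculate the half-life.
t½ = ln(2)/λ = 0.15 seconds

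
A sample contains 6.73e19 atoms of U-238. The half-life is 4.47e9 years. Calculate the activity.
A = λN = 1.044e10 decays/year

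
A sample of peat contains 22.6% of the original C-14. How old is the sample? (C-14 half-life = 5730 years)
Age = t½ × log₂(1/ratio) = 12290 years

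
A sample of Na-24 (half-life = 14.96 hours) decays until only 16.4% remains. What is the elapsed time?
t = t½ × log₂(N₀/N) = 39.02 hours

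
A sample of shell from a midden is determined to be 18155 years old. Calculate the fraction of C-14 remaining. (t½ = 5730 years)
N/N₀ = (1/2)^(t/t½) = 0.1112 = 11.1%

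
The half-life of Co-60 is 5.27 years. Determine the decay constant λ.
λ = ln(2)/t½ = 0.1315 year⁻¹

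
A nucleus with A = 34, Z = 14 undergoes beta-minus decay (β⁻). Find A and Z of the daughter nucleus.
Daughter: A = 34, Z = 15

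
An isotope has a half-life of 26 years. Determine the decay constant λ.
λ = ln(2)/t½ = 0.02666 year⁻¹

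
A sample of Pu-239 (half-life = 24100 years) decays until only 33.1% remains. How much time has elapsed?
t = t½ × log₂(N₀/N) = 38440 years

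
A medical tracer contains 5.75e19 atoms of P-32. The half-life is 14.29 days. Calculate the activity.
A = λN = 2.789e18 decays/day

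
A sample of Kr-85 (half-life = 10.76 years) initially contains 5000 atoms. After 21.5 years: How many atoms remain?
N = N₀(1/2)^(t/t½) = 1252 atoms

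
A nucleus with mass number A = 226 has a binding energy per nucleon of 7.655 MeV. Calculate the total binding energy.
B.E. = 7.655 × 226 = 1730 MeV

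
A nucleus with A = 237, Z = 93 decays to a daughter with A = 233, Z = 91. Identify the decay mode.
ΔA = -4, ΔZ = -2 ⇒ alpha decay (α)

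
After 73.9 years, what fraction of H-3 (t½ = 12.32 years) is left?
N/N₀ = (1/2)^(t/t½) = 0.01564 = 1.56%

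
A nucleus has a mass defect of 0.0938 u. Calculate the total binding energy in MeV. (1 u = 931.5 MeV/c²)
B.E. = Δm × 931.5 = 87.37 MeV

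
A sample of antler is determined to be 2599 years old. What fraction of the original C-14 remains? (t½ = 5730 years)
N/N₀ = (1/2)^(t/t½) = 0.7302 = 73%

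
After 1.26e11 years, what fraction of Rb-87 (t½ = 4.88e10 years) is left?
N/N₀ = (1/2)^(t/t½) = 0.167 = 16.7%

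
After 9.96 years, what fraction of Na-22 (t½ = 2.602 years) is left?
N/N₀ = (1/2)^(t/t½) = 0.07042 = 7.04%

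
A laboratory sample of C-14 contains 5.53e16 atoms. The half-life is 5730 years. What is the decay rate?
A = λN = 6.69e12 decays/year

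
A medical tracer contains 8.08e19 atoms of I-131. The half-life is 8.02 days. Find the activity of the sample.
A = λN = 6.983e18 decays/day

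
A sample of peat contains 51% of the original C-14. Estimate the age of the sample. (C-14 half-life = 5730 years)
Age = t½ × log₂(1/ratio) = 5566 years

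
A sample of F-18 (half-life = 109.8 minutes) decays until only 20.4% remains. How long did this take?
t = t½ × log₂(N₀/N) = 251.8 minutes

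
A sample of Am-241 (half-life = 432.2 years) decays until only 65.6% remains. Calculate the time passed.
t = t½ × log₂(N₀/N) = 262.9 years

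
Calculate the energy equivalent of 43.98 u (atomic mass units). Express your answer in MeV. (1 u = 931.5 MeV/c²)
E = mc² = 40970 MeV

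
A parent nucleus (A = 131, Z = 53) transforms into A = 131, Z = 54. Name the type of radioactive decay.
ΔA = 0, ΔZ = +1 ⇒ beta-minus decay (β⁻)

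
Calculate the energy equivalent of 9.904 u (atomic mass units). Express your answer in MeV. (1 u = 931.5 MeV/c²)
E = mc² = 9226 MeV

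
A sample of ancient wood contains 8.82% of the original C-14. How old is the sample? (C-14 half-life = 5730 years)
Age = t½ × log₂(1/ratio) = 20070 years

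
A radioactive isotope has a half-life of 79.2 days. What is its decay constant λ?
λ = ln(2)/t½ = 0.008752 day⁻¹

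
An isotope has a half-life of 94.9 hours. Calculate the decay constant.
λ = ln(2)/t½ = 0.007304 hour⁻¹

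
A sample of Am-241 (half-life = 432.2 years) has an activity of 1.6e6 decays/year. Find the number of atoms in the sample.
N = A/λ = 9.977e8 atoms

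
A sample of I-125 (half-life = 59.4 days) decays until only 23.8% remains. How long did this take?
t = t½ × log₂(N₀/N) = 123 days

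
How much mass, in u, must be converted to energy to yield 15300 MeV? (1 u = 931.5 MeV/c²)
m = E/c² = 16.43 u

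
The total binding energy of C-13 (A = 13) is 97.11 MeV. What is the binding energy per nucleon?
B.E./A = 97.11/13 = 7.47 MeV/nucleon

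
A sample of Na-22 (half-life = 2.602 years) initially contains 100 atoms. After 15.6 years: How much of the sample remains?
N = N₀(1/2)^(t/t½) = 1.568 atoms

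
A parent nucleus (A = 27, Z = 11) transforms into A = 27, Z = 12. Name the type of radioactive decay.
ΔA = 0, ΔZ = +1 ⇒ beta-minus decay (β⁻)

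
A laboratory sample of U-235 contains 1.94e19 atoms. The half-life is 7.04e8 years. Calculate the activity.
A = λN = 1.91e10 decays/year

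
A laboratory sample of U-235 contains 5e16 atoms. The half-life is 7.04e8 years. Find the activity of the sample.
A = λN = 4.923e7 decays/year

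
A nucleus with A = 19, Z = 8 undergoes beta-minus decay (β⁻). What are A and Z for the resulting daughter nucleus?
Daughter: A = 19, Z = 9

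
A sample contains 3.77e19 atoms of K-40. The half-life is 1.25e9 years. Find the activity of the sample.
A = λN = 2.091e10 decays/year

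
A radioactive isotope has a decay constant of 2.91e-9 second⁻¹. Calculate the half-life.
t½ = ln(2)/λ = 2.382e8 seconds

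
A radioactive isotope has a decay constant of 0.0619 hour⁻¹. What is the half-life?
t½ = ln(2)/λ = 11.2 hours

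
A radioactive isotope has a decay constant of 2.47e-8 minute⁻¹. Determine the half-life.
t½ = ln(2)/λ = 2.806e7 minutes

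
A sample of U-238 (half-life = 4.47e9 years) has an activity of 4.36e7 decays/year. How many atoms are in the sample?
N = A/λ = 2.812e17 atoms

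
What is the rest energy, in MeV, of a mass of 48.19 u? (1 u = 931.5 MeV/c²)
E = mc² = 44890 MeV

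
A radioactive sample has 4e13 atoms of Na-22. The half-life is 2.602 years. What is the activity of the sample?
A = λN = 1.066e13 decays/year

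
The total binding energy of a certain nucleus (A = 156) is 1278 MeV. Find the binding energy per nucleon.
B.E./A = 1278/156 = 8.192 MeV/nucleon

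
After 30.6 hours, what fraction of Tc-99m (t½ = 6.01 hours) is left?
N/N₀ = (1/2)^(t/t½) = 0.02933 = 2.93%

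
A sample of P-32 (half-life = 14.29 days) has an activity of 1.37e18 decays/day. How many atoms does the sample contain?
N = A/λ = 2.824e19 atoms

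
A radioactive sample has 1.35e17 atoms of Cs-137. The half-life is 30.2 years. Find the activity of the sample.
A = λN = 3.099e15 decays/year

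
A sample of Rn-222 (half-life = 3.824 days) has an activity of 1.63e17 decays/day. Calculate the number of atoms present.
N = A/λ = 8.992e17 atoms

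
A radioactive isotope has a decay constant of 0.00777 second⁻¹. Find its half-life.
t½ = ln(2)/λ = 89.21 seconds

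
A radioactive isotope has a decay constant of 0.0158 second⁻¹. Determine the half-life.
t½ = ln(2)/λ = 43.87 seconds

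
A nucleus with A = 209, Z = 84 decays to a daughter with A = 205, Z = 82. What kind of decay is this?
ΔA = -4, ΔZ = -2 ⇒ alpha decay (α)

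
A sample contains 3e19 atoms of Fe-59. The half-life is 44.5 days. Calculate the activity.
A = λN = 4.673e17 decays/day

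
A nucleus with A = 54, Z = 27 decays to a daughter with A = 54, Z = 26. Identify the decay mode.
ΔA = 0, ΔZ = -1 ⇒ beta-plus decay (β⁺) or electron capture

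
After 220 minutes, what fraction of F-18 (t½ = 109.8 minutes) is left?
N/N₀ = (1/2)^(t/t½) = 0.2494 = 24.9%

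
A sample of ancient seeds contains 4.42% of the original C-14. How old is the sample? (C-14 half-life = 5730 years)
Age = t½ × log₂(1/ratio) = 25780 years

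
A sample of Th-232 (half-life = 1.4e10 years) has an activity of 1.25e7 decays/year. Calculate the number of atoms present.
N = A/λ = 2.525e17 atoms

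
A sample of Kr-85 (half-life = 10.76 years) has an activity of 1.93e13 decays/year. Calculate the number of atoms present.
N = A/λ = 2.996e14 atoms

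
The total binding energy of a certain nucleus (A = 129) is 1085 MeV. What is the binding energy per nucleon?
B.E./A = 1085/129 = 8.411 MeV/nucleon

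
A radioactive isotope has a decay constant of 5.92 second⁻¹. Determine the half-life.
t½ = ln(2)/λ = 0.1171 seconds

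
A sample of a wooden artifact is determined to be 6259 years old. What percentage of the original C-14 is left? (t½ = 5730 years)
N/N₀ = (1/2)^(t/t½) = 0.469 = 46.9%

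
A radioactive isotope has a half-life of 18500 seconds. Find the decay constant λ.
λ = ln(2)/t½ = 3.747e-5 second⁻¹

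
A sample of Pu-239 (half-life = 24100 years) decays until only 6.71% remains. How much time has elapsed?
t = t½ × log₂(N₀/N) = 93930 years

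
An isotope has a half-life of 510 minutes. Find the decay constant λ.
λ = ln(2)/t½ = 0.001359 minute⁻¹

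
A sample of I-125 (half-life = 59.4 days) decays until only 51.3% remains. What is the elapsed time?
t = t½ × log₂(N₀/N) = 57.2 days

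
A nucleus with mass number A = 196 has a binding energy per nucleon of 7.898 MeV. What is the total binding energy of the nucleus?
B.E. = 7.898 × 196 = 1548 MeV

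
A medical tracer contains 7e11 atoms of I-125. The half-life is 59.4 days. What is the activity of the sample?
A = λN = 8.168e9 decays/day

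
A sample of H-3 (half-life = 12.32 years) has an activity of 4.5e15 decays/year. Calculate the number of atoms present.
N = A/λ = 7.998e16 atoms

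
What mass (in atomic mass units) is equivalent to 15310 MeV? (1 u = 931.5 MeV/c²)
m = E/c² = 16.44 u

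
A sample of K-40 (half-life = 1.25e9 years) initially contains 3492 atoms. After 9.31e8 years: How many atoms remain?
N = N₀(1/2)^(t/t½) = 2084 atoms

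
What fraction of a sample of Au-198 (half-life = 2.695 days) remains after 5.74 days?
N/N₀ = (1/2)^(t/t½) = 0.2285 = 22.8%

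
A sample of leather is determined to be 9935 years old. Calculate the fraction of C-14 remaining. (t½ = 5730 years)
N/N₀ = (1/2)^(t/t½) = 0.3006 = 30.1%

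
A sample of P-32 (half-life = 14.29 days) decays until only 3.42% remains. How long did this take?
t = t½ × log₂(N₀/N) = 69.59 days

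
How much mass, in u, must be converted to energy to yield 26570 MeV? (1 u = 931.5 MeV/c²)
m = E/c² = 28.52 u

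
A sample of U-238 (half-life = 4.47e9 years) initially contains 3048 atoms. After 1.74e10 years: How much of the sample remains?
N = N₀(1/2)^(t/t½) = 205.2 atoms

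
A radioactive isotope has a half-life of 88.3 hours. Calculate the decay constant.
λ = ln(2)/t½ = 0.00785 hour⁻¹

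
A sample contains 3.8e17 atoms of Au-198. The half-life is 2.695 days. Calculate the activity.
A = λN = 9.774e16 decays/day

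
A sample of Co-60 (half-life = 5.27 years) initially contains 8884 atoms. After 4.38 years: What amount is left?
N = N₀(1/2)^(t/t½) = 4994 atoms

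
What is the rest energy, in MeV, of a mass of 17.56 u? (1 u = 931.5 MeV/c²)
E = mc² = 16360 MeV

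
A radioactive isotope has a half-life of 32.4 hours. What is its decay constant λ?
λ = ln(2)/t½ = 0.02139 hour⁻¹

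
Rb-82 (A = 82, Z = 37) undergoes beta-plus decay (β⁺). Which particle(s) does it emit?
β⁺: positron (e⁺) + neutrino (νₑ)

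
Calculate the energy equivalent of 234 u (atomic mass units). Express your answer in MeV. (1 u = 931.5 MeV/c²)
E = mc² = 2.18e5 MeV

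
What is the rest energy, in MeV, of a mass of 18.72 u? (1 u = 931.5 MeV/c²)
E = mc² = 17440 MeV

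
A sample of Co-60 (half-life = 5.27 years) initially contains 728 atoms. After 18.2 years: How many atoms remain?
N = N₀(1/2)^(t/t½) = 66.45 atoms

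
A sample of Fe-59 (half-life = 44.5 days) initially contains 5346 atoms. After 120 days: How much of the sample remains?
N = N₀(1/2)^(t/t½) = 824.6 atoms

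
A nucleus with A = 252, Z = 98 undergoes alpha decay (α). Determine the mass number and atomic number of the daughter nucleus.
Daughter: A = 248, Z = 96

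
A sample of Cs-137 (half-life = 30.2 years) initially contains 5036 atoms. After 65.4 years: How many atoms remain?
N = N₀(1/2)^(t/t½) = 1122 atoms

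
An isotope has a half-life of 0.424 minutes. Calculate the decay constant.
λ = ln(2)/t½ = 1.635 minute⁻¹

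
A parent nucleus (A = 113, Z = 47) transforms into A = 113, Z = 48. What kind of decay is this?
ΔA = 0, ΔZ = +1 ⇒ beta-minus decay (β⁻)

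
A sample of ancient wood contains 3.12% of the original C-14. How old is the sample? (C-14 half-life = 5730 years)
Age = t½ × log₂(1/ratio) = 28660 years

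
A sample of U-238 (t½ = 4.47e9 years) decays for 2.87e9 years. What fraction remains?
N/N₀ = (1/2)^(t/t½) = 0.6408 = 64.1%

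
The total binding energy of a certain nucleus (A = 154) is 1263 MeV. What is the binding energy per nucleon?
B.E./A = 1263/154 = 8.201 MeV/nucleon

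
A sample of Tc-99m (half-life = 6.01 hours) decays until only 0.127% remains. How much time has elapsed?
t = t½ × log₂(N₀/N) = 57.82 hours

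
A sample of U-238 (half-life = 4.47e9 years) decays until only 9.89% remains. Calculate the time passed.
t = t½ × log₂(N₀/N) = 1.492e10 years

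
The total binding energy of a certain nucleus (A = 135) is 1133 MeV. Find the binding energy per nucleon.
B.E./A = 1133/135 = 8.393 MeV/nucleon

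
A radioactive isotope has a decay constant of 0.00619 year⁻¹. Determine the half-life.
t½ = ln(2)/λ = 112 years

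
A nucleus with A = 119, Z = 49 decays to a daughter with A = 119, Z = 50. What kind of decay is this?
ΔA = 0, ΔZ = +1 ⇒ beta-minus decay (β⁻)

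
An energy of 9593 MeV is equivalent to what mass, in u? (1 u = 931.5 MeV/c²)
m = E/c² = 10.3 u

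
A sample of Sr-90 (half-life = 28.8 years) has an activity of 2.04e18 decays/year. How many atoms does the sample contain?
N = A/λ = 8.476e19 atoms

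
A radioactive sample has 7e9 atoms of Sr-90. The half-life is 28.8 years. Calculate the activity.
A = λN = 1.685e8 decays/year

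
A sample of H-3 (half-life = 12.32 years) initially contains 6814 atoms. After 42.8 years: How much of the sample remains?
N = N₀(1/2)^(t/t½) = 613.2 atoms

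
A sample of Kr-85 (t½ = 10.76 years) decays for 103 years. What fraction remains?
N/N₀ = (1/2)^(t/t½) = 0.001313 = 0.131%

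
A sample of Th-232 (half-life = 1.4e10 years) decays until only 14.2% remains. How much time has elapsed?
t = t½ × log₂(N₀/N) = 3.942e10 years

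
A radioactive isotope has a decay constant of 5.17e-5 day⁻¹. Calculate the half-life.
t½ = ln(2)/λ = 13410 days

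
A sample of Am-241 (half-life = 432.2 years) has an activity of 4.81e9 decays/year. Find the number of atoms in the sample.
N = A/λ = 2.999e12 atoms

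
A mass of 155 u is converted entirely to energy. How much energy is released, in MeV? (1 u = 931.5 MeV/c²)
E = mc² = 1.444e5 MeV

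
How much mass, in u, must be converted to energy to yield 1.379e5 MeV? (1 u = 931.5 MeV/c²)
m = E/c² = 148 u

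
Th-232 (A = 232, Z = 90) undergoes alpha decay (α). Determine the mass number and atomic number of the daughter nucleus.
Daughter: A = 228, Z = 88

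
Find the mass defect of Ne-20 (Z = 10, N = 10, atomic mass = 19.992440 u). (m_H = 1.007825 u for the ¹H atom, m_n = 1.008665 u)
Δm = Z·m_H + N·m_n − M = 0.1725 u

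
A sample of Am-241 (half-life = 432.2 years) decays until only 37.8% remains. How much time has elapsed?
t = t½ × log₂(N₀/N) = 606.6 years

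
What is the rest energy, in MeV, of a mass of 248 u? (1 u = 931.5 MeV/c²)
E = mc² = 2.31e5 MeV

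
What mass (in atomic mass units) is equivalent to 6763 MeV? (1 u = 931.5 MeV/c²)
m = E/c² = 7.26 u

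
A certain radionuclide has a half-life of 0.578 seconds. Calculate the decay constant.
λ = ln(2)/t½ = 1.199 second⁻¹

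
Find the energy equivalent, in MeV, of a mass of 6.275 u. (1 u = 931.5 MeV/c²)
E = mc² = 5845 MeV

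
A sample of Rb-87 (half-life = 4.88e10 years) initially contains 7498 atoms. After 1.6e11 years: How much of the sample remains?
N = N₀(1/2)^(t/t½) = 772.6 atoms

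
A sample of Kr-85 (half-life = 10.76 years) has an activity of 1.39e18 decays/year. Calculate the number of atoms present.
N = A/λ = 2.158e19 atoms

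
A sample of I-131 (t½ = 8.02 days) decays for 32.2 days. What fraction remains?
N/N₀ = (1/2)^(t/t½) = 0.06186 = 6.19%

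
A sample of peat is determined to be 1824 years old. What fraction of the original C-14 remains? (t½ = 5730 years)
N/N₀ = (1/2)^(t/t½) = 0.802 = 80.2%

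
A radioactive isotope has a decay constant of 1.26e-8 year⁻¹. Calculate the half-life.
t½ = ln(2)/λ = 5.501e7 years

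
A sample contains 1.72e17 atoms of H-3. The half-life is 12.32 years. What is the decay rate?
A = λN = 9.677e15 decays/year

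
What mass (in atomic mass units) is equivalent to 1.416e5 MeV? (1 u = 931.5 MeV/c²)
m = E/c² = 152 u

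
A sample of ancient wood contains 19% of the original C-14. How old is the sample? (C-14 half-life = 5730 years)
Age = t½ × log₂(1/ratio) = 13730 years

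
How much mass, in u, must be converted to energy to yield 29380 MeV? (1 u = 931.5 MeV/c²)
m = E/c² = 31.54 u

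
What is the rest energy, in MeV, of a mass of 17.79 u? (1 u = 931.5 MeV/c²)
E = mc² = 16570 MeV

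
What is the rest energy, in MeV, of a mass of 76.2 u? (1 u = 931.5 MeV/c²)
E = mc² = 70980 MeV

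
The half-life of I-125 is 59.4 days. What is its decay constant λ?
λ = ln(2)/t½ = 0.01167 day⁻¹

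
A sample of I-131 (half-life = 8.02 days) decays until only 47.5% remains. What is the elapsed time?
t = t½ × log₂(N₀/N) = 8.613 days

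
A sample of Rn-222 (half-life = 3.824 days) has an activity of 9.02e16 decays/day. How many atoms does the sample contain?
N = A/λ = 4.976e17 atoms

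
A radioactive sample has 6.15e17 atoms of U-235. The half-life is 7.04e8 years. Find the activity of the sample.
A = λN = 6.055e8 decays/year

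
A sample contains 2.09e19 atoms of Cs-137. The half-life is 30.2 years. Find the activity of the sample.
A = λN = 4.797e17 decays/year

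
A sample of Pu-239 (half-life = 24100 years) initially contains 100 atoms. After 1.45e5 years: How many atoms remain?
N = N₀(1/2)^(t/t½) = 1.545 atoms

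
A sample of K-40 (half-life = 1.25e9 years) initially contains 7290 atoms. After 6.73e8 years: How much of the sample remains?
N = N₀(1/2)^(t/t½) = 5019 atoms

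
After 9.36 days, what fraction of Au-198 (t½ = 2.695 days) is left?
N/N₀ = (1/2)^(t/t½) = 0.09005 = 9.01%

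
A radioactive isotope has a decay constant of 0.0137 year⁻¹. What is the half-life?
t½ = ln(2)/λ = 50.59 years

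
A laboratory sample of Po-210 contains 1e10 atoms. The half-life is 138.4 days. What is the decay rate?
A = λN = 5.008e7 decays/day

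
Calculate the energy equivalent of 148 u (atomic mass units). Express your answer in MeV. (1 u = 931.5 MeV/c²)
E = mc² = 1.379e5 MeV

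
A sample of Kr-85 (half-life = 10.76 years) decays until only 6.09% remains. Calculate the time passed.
t = t½ × log₂(N₀/N) = 43.44 years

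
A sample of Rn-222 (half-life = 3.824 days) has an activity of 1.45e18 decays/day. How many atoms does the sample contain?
N = A/λ = 7.999e18 atoms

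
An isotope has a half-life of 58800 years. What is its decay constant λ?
λ = ln(2)/t½ = 1.179e-5 year⁻¹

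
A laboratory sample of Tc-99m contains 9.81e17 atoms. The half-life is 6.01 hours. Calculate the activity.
A = λN = 1.131e17 decays/hour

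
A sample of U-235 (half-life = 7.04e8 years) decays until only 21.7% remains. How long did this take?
t = t½ × log₂(N₀/N) = 1.552e9 years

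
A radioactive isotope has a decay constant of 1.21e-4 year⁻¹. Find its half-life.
t½ = ln(2)/λ = 5728 years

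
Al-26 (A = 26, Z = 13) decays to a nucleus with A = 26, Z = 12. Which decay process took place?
ΔA = 0, ΔZ = -1 ⇒ beta-plus decay (β⁺) or electron capture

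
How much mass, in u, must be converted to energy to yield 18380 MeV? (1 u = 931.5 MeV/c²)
m = E/c² = 19.73 u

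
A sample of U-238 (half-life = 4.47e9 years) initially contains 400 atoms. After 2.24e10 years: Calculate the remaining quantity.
N = N₀(1/2)^(t/t½) = 12.4 atoms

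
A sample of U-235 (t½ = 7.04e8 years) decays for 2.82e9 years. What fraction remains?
N/N₀ = (1/2)^(t/t½) = 0.06225 = 6.23%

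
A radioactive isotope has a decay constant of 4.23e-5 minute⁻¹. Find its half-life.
t½ = ln(2)/λ = 16390 minutes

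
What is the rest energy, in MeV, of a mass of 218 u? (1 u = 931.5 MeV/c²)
E = mc² = 2.031e5 MeV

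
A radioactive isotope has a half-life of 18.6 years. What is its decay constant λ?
λ = ln(2)/t½ = 0.03727 year⁻¹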